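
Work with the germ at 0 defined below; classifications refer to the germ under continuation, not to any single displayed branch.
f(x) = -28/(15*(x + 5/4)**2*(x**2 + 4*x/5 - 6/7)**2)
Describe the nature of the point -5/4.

The point is a pole of order 2.

The denominator factor x + 5/4 vanishes at -5/4 and appears to the power 2; the numerator there equals -28/15, nonzero, and no other factor vanishes.
Hence a pole whose order is the multiplicity, 2.


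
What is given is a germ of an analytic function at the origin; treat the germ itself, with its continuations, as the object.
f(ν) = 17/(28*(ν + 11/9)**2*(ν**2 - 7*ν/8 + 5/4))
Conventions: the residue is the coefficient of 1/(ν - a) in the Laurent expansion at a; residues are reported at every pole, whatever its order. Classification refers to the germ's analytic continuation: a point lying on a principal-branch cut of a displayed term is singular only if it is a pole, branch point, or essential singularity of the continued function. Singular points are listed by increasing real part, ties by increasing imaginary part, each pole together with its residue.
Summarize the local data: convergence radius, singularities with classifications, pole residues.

Denominator factor (ν + 11/9)^2: pole of order 2 at -11/9, modulus 11/9.
Denominator factor (ν**2 - 7*ν/8 + 5/4): discriminant -271/64, complex-conjugate roots (7/16) + ((1/16)*sqrt(271))*i and (7/16) - ((1/16)*sqrt(271))*i; poles of order 1, moduli (1/2)*sqrt(5) and (1/2)*sqrt(5).
The radius of convergence is the smallest modulus among the singular points: (1/2)*sqrt(5).
At the order-2 pole -11/9 set g(ν) = (ν - (-11/9))^2*f(ν) = 17/(28*(ν**2 - 7*ν/8 + 5/4)).
Order-2 pole: residue = g'(a); g'(-11/9) = 5923854/42740887, so the residue is 5923854/42740887.
The factor ν**2 - 7*ν/8 + 5/4 splits as (ν - a)(ν - a') with a = (7/16) - ((1/16)*sqrt(271))*i, a' = (7/16) + ((1/16)*sqrt(271))*i. At the order-1 pole a set g(ν) = (ν - a)*f(ν) = [17/(28*(ν + 11/9)**2)] / (ν - a').
Simple pole: residue = g(a) at a = (7/16) - ((1/16)*sqrt(271))*i, which is (-2961927/42740887) + ((24214545/11582780377)*sqrt(271))*i.
The factor ν**2 - 7*ν/8 + 5/4 splits as (ν - a)(ν - a') with a = (7/16) + ((1/16)*sqrt(271))*i, a' = (7/16) - ((1/16)*sqrt(271))*i. At the order-1 pole a set g(ν) = (ν - a)*f(ν) = [17/(28*(ν + 11/9)**2)] / (ν - a').
Simple pole: residue = g(a) at a = (7/16) + ((1/16)*sqrt(271))*i, which is (-2961927/42740887) - ((24214545/11582780377)*sqrt(271))*i.
List the singular points by increasing real part (a conjugate pair: the negative imaginary part first).

Radius of convergence at 0: (1/2)*sqrt(5).
At -11/9: a pole of order 2; residue 5923854/42740887.
At (7/16) - ((1/16)*sqrt(271))*i: a pole of order 1; residue (-2961927/42740887) + ((24214545/11582780377)*sqrt(271))*i.
At (7/16) + ((1/16)*sqrt(271))*i: a pole of order 1; residue (-2961927/42740887) - ((24214545/11582780377)*sqrt(271))*i.


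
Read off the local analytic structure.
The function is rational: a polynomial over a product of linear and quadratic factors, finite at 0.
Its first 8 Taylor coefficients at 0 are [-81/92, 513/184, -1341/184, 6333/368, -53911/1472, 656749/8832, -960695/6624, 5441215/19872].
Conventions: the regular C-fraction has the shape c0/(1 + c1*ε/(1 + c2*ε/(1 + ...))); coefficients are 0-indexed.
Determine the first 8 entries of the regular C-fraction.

Taylor coefficients (read off): a_0 = -81/92, a_1 = 513/184, a_2 = -1341/184, a_3 = 6333/368, a_4 = -53911/1472, a_5 = 656749/8832, a_6 = -960695/6624, a_7 = 5441215/19872.
c0 = a_0 = -81/92. Peel one level at a time: if S = 1 + c*ε/S' with S'(0) = 1, then c is the ε-coefficient of S and S' = c*ε/(S - 1).
S_1 = c0/f = 1 + (19/6)*ε + (7/4)*ε^2 + ...; c1 = 19/6.
S_2 = c1*ε/(S_1 - 1) = 1 + (-21/38)*ε + (477/722)*ε^2 + ...; c2 = -21/38.
S_3 = c2*ε/(S_2 - 1) = 1 + (159/133)*ε + (-171/196)*ε^2 + ...; c3 = 159/133.
S_4 = c3*ε/(S_3 - 1) = 1 + (1083/1484)*ε + (148599/44944)*ε^2 + ...; c4 = 1083/1484.
S_5 = c4*ε/(S_4 - 1) = 1 + (-18249/4028)*ε + (4284/361)*ε^2 + ...; c5 = -18249/4028.
S_6 = c5*ε/(S_5 - 1) = 1 + (43248/16511)*ε + (156456/755161)*ε^2 + ...; c6 = 43248/16511.
S_7 = c6*ε/(S_6 - 1) = 1 + (-2337/29546)*ε + ...; c7 = -2337/29546.

The regular C-fraction coefficients are [-81/92, 19/6, -21/38, 159/133, 1083/1484, -18249/4028, 43248/16511, -2337/29546].


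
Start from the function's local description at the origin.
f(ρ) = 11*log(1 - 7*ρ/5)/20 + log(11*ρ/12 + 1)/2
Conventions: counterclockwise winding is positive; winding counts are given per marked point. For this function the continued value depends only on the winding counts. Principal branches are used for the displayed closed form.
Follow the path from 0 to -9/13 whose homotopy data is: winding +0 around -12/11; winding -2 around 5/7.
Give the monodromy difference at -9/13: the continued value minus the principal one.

Continued minus principal equals -(11/5)*pi*i.

The rational part is single-valued and drops out of the difference; each branch term changes only by its own monodromy.
(1/2)*log(1 - ρ/(-12/11)): winding 0 around -12/11, so this term returns to its principal value, contribution 0.
(11/20)*log(1 - ρ/(5/7)): each positive loop around 5/7 adds 2*pi*i to the log, so winding -2 contributes (11/20)*(-2)*2*pi*i = -(11/5)*pi*i.
Summing the contributions at ρ = -9/13 gives -(11/5)*pi*i.


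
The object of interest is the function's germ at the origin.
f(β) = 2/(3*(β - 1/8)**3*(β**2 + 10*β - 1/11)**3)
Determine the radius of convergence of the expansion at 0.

Denominator factor (β**2 + 10*β - 1/11)^3: discriminant 1104/11, real irrational roots -5 + (2/11)*sqrt(759) and -5 - (2/11)*sqrt(759); poles of order 3, moduli -5 + (2/11)*sqrt(759) and 5 + (2/11)*sqrt(759).
Denominator factor (β - 1/8)^3: pole of order 3 at 1/8, modulus 1/8.
The radius of convergence is the smallest modulus among the singular points: -5 + (2/11)*sqrt(759).

The radius of convergence is -5 + (2/11)*sqrt(759).


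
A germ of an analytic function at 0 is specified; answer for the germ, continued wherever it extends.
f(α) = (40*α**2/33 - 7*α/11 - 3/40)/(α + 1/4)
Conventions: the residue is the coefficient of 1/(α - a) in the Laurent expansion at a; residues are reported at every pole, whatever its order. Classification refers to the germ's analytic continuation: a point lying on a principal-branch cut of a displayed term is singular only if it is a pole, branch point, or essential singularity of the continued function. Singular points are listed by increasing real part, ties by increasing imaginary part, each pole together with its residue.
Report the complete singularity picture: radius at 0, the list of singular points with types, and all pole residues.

Denominator factor (α + 1/4): pole of order 1 at -1/4, modulus 1/4.
The radius of convergence is the smallest modulus among the singular points: 1/4.
At the order-1 pole -1/4 set g(α) = (α - (-1/4))*f(α) = 40*α**2/33 - 7*α/11 - 3/40.
Simple pole: residue = g(a) at a = -1/4, which is 211/1320.

Radius of convergence at 0: 1/4.
At -1/4: a pole of order 1; residue 211/1320.


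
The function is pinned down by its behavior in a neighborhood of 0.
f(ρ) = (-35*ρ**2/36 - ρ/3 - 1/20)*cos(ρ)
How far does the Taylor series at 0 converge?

The radius of convergence is infinite.

The factor cos(ρ) is entire and contributes no finite singular point.
The polynomial part has no poles.
No finite singular points: the Taylor series at 0 converges everywhere.


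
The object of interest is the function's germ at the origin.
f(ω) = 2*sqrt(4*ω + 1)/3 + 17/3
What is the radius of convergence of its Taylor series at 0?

The radius of convergence is 1/4.

Branch term (2/3)*sqrt(1 - ω/(-1/4)): its argument vanishes at ω = -1/4, a square-root branch point, modulus 1/4.
The radius of convergence is the smallest modulus among the singular points: 1/4.


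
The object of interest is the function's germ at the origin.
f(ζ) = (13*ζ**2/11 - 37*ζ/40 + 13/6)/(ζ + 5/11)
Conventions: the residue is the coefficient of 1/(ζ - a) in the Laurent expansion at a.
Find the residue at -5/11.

At the order-1 pole -5/11 set g(ζ) = (ζ - (-5/11))*f(ζ) = 13*ζ**2/11 - 37*ζ/40 + 13/6.
Simple pole: residue = g(a) at a = -5/11, which is 90443/31944.

The residue is 90443/31944.


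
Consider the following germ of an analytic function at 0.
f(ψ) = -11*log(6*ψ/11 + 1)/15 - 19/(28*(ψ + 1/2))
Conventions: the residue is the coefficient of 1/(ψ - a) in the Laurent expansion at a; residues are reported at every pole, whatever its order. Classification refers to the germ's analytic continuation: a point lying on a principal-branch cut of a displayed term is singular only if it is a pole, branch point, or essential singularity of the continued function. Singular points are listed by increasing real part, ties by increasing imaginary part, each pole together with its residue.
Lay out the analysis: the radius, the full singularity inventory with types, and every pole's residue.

Radius of convergence at 0: 1/2.
At -11/6: a logarithmic branch point.
At -1/2: a pole of order 1; residue -19/28.

Denominator factor (ψ + 1/2): pole of order 1 at -1/2, modulus 1/2.
Branch term (-11/15)*log(1 - ψ/(-11/6)): its argument vanishes at ψ = -11/6, a logarithmic branch point, modulus 11/6.
The radius of convergence is the smallest modulus among the singular points: 1/2.
The branch term is analytic at -1/2 and contributes nothing to the residue; only the rational part matters.
At the order-1 pole -1/2 set g(ψ) = (ψ - (-1/2))*(rational part) = -19/28.
Simple pole: residue = g(a) at a = -1/2, which is -19/28.
List the singular points by increasing real part (a conjugate pair: the negative imaginary part first).


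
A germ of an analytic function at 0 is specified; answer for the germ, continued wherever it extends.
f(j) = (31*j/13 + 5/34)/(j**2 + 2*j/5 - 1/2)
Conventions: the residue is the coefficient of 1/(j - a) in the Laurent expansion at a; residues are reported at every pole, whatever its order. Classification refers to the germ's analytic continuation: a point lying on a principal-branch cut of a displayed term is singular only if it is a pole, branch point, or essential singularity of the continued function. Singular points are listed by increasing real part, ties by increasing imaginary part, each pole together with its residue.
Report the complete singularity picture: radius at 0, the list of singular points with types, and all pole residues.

Denominator factor (j**2 + 2*j/5 - 1/2): discriminant 54/25, real irrational roots -1/5 + (3/10)*sqrt(6) and -1/5 - (3/10)*sqrt(6); poles of order 1, moduli -1/5 + (3/10)*sqrt(6) and 1/5 + (3/10)*sqrt(6).
The radius of convergence is the smallest modulus among the singular points: -1/5 + (3/10)*sqrt(6).
The factor j**2 + 2*j/5 - 1/2 splits as (j - a)(j - a') with a = -1/5 - (3/10)*sqrt(6), a' = -1/5 + (3/10)*sqrt(6). At the order-1 pole a set g(j) = (j - a)*f(j) = [31*j/13 + 5/34] / (j - a').
Simple pole: residue = g(a) at a = -1/5 - (3/10)*sqrt(6), which is 31/26 + (81/884)*sqrt(6).
The factor j**2 + 2*j/5 - 1/2 splits as (j - a)(j - a') with a = -1/5 + (3/10)*sqrt(6), a' = -1/5 - (3/10)*sqrt(6). At the order-1 pole a set g(j) = (j - a)*f(j) = [31*j/13 + 5/34] / (j - a').
Simple pole: residue = g(a) at a = -1/5 + (3/10)*sqrt(6), which is 31/26 - (81/884)*sqrt(6).
List the singular points by increasing real part (a conjugate pair: the negative imaginary part first).

Radius of convergence at 0: -1/5 + (3/10)*sqrt(6).
At -1/5 - (3/10)*sqrt(6): a pole of order 1; residue 31/26 + (81/884)*sqrt(6).
At -1/5 + (3/10)*sqrt(6): a pole of order 1; residue 31/26 - (81/884)*sqrt(6).


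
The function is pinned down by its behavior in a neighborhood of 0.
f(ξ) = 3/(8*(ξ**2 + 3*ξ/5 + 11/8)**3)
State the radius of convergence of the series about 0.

The radius of convergence is (1/4)*sqrt(22).

Denominator factor (ξ**2 + 3*ξ/5 + 11/8)^3: discriminant -257/50, complex-conjugate roots (-3/10) + ((1/20)*sqrt(514))*i and (-3/10) - ((1/20)*sqrt(514))*i; poles of order 3, moduli (1/4)*sqrt(22) and (1/4)*sqrt(22).
The radius of convergence is the smallest modulus among the singular points: (1/4)*sqrt(22).


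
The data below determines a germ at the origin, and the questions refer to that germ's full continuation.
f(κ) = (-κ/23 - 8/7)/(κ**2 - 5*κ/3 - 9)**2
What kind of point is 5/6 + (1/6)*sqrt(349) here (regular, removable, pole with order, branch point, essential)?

The point is a pole of order 2.

The denominator factor κ**2 - 5*κ/3 - 9 vanishes at 5/6 + (1/6)*sqrt(349) and appears to the power 2; the numerator there equals -1139/966 - (1/138)*sqrt(349), nonzero, and no other factor vanishes.
Hence a pole whose order is the multiplicity, 2.


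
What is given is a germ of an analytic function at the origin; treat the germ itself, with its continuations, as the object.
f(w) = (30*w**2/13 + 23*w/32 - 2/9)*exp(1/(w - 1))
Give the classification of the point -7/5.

There is no denominator, hence no pole anywhere.
The essential point of exp(1/(w - (1))) is 1, not -7/5.
So the germ continues analytically to -7/5.

The point is a regular point.


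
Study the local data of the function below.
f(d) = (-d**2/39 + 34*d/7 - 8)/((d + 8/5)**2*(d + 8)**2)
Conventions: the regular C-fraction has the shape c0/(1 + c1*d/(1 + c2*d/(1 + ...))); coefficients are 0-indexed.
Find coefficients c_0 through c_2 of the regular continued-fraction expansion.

Taylor coefficients (expand at 0): a_0 = -25/512, a_1 = 1475/14336, a_2 = -534025/4472832.
c0 = a_0 = -25/512. Peel one level at a time: if S = 1 + c*d/S' with S'(0) = 1, then c is the d-coefficient of S and S' = c*d/(S - 1).
S_1 = c0/f = 1 + (59/28)*d + (121991/61152)*d^2 + ...; c1 = 59/28.
S_2 = c1*d/(S_1 - 1) = 1 + (-121991/128856)*d + ...; c2 = -121991/128856.

The regular C-fraction coefficients are [-25/512, 59/28, -121991/128856].


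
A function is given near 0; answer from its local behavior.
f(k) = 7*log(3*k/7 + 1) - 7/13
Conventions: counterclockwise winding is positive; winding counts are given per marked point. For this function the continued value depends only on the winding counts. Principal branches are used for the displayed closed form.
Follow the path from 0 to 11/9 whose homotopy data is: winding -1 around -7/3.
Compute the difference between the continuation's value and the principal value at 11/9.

Continued minus principal equals -(14)*pi*i.

The rational part is single-valued and drops out of the difference; each branch term changes only by its own monodromy.
(7)*log(1 - k/(-7/3)): each positive loop around -7/3 adds 2*pi*i to the log, so winding -1 contributes (7)*(-1)*2*pi*i = -(14)*pi*i.
Summing the contributions at k = 11/9 gives -(14)*pi*i.


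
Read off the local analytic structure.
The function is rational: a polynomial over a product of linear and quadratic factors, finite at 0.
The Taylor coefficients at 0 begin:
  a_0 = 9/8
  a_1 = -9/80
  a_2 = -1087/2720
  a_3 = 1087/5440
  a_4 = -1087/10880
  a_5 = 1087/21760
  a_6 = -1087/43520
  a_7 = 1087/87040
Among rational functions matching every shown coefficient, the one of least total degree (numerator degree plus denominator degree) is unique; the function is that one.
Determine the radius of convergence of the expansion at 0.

No rational of total degree below 3 reproduces all 8 coefficients; solving the [2/1] Pade equations on them gives f(α) = (-31*α**2/34 + 9*α/10 + 9/4)/(α + 2), whose expansion matches every shown term.
Denominator factor (α + 2): pole of order 1 at -2, modulus 2.
The radius of convergence is the smallest modulus among the singular points: 2.

The radius of convergence is 2.


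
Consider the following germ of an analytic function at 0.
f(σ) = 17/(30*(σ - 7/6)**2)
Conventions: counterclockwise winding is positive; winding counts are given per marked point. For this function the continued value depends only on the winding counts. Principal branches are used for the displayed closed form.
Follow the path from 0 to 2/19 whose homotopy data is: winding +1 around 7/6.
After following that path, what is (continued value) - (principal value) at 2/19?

The function is rational, hence single-valued: continuing it around any pole returns the same value, so the difference is 0.

Continued minus principal equals 0.


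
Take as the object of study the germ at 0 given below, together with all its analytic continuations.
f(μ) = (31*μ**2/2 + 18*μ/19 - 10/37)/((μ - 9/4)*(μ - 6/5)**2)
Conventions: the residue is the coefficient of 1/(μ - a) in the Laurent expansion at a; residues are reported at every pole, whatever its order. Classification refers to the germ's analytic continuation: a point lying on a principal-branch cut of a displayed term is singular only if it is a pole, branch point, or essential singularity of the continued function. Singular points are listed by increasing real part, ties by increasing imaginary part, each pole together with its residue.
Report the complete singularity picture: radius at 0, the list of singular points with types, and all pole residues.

Radius of convergence at 0: 6/5.
At 6/5: a pole of order 2; residue -17783456/310023.
At 9/4: a pole of order 1; residue 45177625/620046.

Denominator factor (μ - 6/5)^2: pole of order 2 at 6/5, modulus 6/5.
Denominator factor (μ - 9/4): pole of order 1 at 9/4, modulus 9/4.
The radius of convergence is the smallest modulus among the singular points: 6/5.
At the order-2 pole 6/5 set g(μ) = (μ - (6/5))^2*f(μ) = (31*μ**2/2 + 18*μ/19 - 10/37)/(μ - 9/4).
Order-2 pole: residue = g'(a); g'(6/5) = -17783456/310023, so the residue is -17783456/310023.
At the order-1 pole 9/4 set g(μ) = (μ - (9/4))*f(μ) = (31*μ**2/2 + 18*μ/19 - 10/37)/(μ - 6/5)**2.
Simple pole: residue = g(a) at a = 9/4, which is 45177625/620046.
List the singular points by increasing real part (a conjugate pair: the negative imaginary part first).


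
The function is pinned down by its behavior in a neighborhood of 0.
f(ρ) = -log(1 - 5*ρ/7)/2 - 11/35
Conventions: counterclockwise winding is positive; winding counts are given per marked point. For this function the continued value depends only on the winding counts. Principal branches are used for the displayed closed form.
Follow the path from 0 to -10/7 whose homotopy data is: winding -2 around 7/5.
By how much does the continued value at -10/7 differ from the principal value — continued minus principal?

Continued minus principal equals (2)*pi*i.

The rational part is single-valued and drops out of the difference; each branch term changes only by its own monodromy.
(-1/2)*log(1 - ρ/(7/5)): each positive loop around 7/5 adds 2*pi*i to the log, so winding -2 contributes (-1/2)*(-2)*2*pi*i = (2)*pi*i.
Summing the contributions at ρ = -10/7 gives (2)*pi*i.


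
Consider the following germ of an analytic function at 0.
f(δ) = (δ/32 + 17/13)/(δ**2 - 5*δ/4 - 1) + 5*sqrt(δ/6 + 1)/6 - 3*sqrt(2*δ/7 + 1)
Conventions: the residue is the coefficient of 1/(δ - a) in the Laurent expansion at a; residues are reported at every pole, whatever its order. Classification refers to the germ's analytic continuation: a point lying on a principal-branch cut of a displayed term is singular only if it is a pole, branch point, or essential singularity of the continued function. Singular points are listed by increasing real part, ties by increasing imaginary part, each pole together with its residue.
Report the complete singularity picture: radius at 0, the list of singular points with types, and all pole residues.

Radius of convergence at 0: -5/8 + (1/8)*sqrt(89).
At -6: an algebraic (square-root) branch point.
At -7/2: an algebraic (square-root) branch point.
At 5/8 - (1/8)*sqrt(89): a pole of order 1; residue 1/64 - (4417/74048)*sqrt(89).
At 5/8 + (1/8)*sqrt(89): a pole of order 1; residue 1/64 + (4417/74048)*sqrt(89).

Denominator factor (δ**2 - 5*δ/4 - 1): discriminant 89/16, real irrational roots 5/8 + (1/8)*sqrt(89) and 5/8 - (1/8)*sqrt(89); poles of order 1, moduli 5/8 + (1/8)*sqrt(89) and -5/8 + (1/8)*sqrt(89).
Branch term (5/6)*sqrt(1 - δ/(-6)): its argument vanishes at δ = -6, a square-root branch point, modulus 6.
Branch term (-3)*sqrt(1 - δ/(-7/2)): its argument vanishes at δ = -7/2, a square-root branch point, modulus 7/2.
The radius of convergence is the smallest modulus among the singular points: -5/8 + (1/8)*sqrt(89).
The branch terms are analytic at 5/8 - (1/8)*sqrt(89) and contribute nothing to the residue; only the rational part matters.
The factor δ**2 - 5*δ/4 - 1 splits as (δ - a)(δ - a') with a = 5/8 - (1/8)*sqrt(89), a' = 5/8 + (1/8)*sqrt(89). At the order-1 pole a set g(δ) = (δ - a)*(rational part) = [δ/32 + 17/13] / (δ - a').
Simple pole: residue = g(a) at a = 5/8 - (1/8)*sqrt(89), which is 1/64 - (4417/74048)*sqrt(89).
The branch terms are analytic at 5/8 + (1/8)*sqrt(89) and contribute nothing to the residue; only the rational part matters.
The factor δ**2 - 5*δ/4 - 1 splits as (δ - a)(δ - a') with a = 5/8 + (1/8)*sqrt(89), a' = 5/8 - (1/8)*sqrt(89). At the order-1 pole a set g(δ) = (δ - a)*(rational part) = [δ/32 + 17/13] / (δ - a').
Simple pole: residue = g(a) at a = 5/8 + (1/8)*sqrt(89), which is 1/64 + (4417/74048)*sqrt(89).
List the singular points by increasing real part (a conjugate pair: the negative imaginary part first).


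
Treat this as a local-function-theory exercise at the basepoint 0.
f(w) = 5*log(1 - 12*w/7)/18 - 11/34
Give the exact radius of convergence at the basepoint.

The radius of convergence is 7/12.

Branch term (5/18)*log(1 - w/(7/12)): its argument vanishes at w = 7/12, a logarithmic branch point, modulus 7/12.
The radius of convergence is the smallest modulus among the singular points: 7/12.


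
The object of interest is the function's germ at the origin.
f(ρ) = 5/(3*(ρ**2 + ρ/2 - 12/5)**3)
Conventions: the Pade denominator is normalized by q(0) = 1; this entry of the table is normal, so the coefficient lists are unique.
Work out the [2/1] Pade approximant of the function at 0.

The Pade approximant has numerator coefficients [-625/5184, 40625/2706048, -10878125/86593536]; denominator coefficients [1, -1565/2088].

Taylor coefficients needed (expand at 0): a_0 = -625/5184, a_1 = -3125/41472, a_2 = -90625/497664, a_3 = -4890625/35831808.
Write the denominator as Q(ρ) = 1 + q1*ρ. Requiring Q*f - P = O(ρ^4) with deg P <= 2 kills the coefficients of ρ^3..ρ^3 in Q*f:
  ρ^3: a_3 + q1*a_2 = 0, i.e. -4890625/35831808 + (-90625/497664)*q1 = 0.
Solving this linear system: q1 = -1565/2088.
The numerator is Q*f truncated at degree 2: P0 = a_0 = -625/5184; P1 = a_1 + q1*a_0 = 40625/2706048; P2 = a_2 + q1*a_1 = -10878125/86593536.


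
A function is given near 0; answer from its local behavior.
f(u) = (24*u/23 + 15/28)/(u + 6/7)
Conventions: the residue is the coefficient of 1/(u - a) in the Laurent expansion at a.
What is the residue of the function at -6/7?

At the order-1 pole -6/7 set g(u) = (u - (-6/7))*f(u) = 24*u/23 + 15/28.
Simple pole: residue = g(a) at a = -6/7, which is -33/92.

The residue is -33/92.


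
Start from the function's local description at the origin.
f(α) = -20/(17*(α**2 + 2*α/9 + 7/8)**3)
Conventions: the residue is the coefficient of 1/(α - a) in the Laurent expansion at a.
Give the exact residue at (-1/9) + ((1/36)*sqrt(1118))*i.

The factor α**2 + 2*α/9 + 7/8 splits as (α - a)(α - a') with a = (-1/9) + ((1/36)*sqrt(1118))*i, a' = (-1/9) - ((1/36)*sqrt(1118))*i. At the order-3 pole a set g(α) = (α - a)^3*f(α) = [-20/17] / (α - a')^3.
Order-3 pole: residue = g''(a)/2; g''((-1/9) + ((1/36)*sqrt(1118))*i) = ((56687040/2969506943)*sqrt(1118))*i, so the residue is ((28343520/2969506943)*sqrt(1118))*i.

The residue is ((28343520/2969506943)*sqrt(1118))*i.


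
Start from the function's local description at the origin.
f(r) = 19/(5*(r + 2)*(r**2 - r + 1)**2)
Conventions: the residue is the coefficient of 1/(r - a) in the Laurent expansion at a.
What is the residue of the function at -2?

At the order-1 pole -2 set g(r) = (r - (-2))*f(r) = 19/(5*(r**2 - r + 1)**2).
Simple pole: residue = g(a) at a = -2, which is 19/245.

The residue is 19/245.


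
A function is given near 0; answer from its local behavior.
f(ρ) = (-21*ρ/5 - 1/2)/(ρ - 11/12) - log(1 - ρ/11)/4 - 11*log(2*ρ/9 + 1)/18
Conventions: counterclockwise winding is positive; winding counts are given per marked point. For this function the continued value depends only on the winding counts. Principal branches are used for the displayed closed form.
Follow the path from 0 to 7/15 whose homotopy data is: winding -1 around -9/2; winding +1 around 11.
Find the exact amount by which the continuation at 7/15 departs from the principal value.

The rational part is single-valued and drops out of the difference; each branch term changes only by its own monodromy.
(-1/4)*log(1 - ρ/(11)): each positive loop around 11 adds 2*pi*i to the log, so winding +1 contributes (-1/4)*(1)*2*pi*i = -(1/2)*pi*i.
(-11/18)*log(1 - ρ/(-9/2)): each positive loop around -9/2 adds 2*pi*i to the log, so winding -1 contributes (-11/18)*(-1)*2*pi*i = (11/9)*pi*i.
Summing the contributions at ρ = 7/15 gives (13/18)*pi*i.

Continued minus principal equals (13/18)*pi*i.


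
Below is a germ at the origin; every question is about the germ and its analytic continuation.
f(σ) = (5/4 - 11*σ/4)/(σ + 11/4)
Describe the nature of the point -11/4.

The denominator factor σ + 11/4 vanishes at -11/4 and appears to the power 1; the numerator there equals 141/16, nonzero, and no other factor vanishes.
Hence a pole whose order is the multiplicity, 1.

The point is a pole of order 1.


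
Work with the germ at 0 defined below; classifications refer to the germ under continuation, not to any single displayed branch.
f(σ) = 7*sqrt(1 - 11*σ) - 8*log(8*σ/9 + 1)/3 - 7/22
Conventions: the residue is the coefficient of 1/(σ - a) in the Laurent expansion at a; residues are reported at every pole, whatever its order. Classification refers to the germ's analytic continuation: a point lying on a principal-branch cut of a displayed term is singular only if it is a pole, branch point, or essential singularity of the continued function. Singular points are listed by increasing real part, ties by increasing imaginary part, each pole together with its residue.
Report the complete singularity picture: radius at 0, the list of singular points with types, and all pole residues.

Branch term (7)*sqrt(1 - σ/(1/11)): its argument vanishes at σ = 1/11, a square-root branch point, modulus 1/11.
Branch term (-8/3)*log(1 - σ/(-9/8)): its argument vanishes at σ = -9/8, a logarithmic branch point, modulus 9/8.
The radius of convergence is the smallest modulus among the singular points: 1/11.
List the singular points by increasing real part (a conjugate pair: the negative imaginary part first).

Radius of convergence at 0: 1/11.
At -9/8: a logarithmic branch point.
At 1/11: an algebraic (square-root) branch point.


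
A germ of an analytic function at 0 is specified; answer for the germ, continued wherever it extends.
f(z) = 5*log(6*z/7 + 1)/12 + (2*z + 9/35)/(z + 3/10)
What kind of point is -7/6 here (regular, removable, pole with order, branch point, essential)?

The term (5/12)*log(1 - z/(-7/6)) has argument 1 - -7/6/(-7/6) = 0 at -7/6: a logarithmic (infinitely-sheeted) branch point; the remaining terms are analytic or single-valued there.

The point is a logarithmic branch point.


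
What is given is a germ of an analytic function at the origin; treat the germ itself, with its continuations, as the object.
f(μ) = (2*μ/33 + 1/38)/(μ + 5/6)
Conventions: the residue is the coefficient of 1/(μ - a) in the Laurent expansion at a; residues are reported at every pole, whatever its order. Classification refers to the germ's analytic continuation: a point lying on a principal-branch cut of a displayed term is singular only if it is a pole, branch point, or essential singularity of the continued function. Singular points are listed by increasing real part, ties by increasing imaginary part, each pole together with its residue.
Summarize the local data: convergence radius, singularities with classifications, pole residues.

Radius of convergence at 0: 5/6.
At -5/6: a pole of order 1; residue -91/3762.

Denominator factor (μ + 5/6): pole of order 1 at -5/6, modulus 5/6.
The radius of convergence is the smallest modulus among the singular points: 5/6.
At the order-1 pole -5/6 set g(μ) = (μ - (-5/6))*f(μ) = 2*μ/33 + 1/38.
Simple pole: residue = g(a) at a = -5/6, which is -91/3762.


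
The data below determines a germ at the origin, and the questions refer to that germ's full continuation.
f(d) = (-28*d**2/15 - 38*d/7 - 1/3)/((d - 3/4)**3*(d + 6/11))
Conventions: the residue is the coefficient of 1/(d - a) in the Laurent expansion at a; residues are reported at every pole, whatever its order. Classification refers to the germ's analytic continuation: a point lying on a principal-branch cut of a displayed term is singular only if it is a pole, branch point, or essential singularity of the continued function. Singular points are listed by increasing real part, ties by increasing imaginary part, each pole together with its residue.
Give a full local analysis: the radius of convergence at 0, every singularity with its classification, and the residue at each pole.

Radius of convergence at 0: 6/11.
At -6/11: a pole of order 1; residue -18535616/19445265.
At 3/4: a pole of order 3; residue 18535616/19445265.

Denominator factor (d + 6/11): pole of order 1 at -6/11, modulus 6/11.
Denominator factor (d - 3/4)^3: pole of order 3 at 3/4, modulus 3/4.
The radius of convergence is the smallest modulus among the singular points: 6/11.
At the order-1 pole -6/11 set g(d) = (d - (-6/11))*f(d) = (-28*d**2/15 - 38*d/7 - 1/3)/(d - 3/4)**3.
Simple pole: residue = g(a) at a = -6/11, which is -18535616/19445265.
At the order-3 pole 3/4 set g(d) = (d - (3/4))^3*f(d) = (-28*d**2/15 - 38*d/7 - 1/3)/(d + 6/11).
Order-3 pole: residue = g''(a)/2; g''(3/4) = 37071232/19445265, so the residue is 18535616/19445265.
List the singular points by increasing real part (a conjugate pair: the negative imaginary part first).


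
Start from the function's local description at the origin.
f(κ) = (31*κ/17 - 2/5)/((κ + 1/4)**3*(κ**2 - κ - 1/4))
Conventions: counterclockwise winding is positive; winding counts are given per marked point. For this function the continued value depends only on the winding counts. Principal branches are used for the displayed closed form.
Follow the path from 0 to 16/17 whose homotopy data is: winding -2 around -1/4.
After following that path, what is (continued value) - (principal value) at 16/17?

The function is rational, hence single-valued: continuing it around any pole returns the same value, so the difference is 0.

Continued minus principal equals 0.


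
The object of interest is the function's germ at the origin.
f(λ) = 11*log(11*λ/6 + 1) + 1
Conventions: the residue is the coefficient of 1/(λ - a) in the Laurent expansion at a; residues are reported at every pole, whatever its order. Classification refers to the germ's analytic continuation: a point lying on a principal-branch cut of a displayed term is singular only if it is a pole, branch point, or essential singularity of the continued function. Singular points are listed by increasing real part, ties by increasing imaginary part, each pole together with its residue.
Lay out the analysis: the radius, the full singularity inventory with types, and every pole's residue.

Radius of convergence at 0: 6/11.
At -6/11: a logarithmic branch point.

Branch term (11)*log(1 - λ/(-6/11)): its argument vanishes at λ = -6/11, a logarithmic branch point, modulus 6/11.
The radius of convergence is the smallest modulus among the singular points: 6/11.


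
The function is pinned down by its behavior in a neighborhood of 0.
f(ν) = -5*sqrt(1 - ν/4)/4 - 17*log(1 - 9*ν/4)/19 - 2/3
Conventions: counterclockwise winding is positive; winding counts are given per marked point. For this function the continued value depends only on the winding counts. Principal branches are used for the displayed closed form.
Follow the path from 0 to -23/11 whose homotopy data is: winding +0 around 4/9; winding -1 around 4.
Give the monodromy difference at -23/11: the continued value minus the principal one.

Continued minus principal equals (5/44)*sqrt(737).

The rational part is single-valued and drops out of the difference; each branch term changes only by its own monodromy.
(-5/4)*sqrt(1 - ν/(4)): winding -1 is odd, the square root flips sign, contributing -2*(-5/4)*sqrt(1 - (-23/11)/(4)) = -2*(-5/4)*sqrt(67/44) = (5/44)*sqrt(737).
(-17/19)*log(1 - ν/(4/9)): winding 0 around 4/9, so this term returns to its principal value, contribution 0.
Summing the contributions at ν = -23/11 gives (5/44)*sqrt(737).


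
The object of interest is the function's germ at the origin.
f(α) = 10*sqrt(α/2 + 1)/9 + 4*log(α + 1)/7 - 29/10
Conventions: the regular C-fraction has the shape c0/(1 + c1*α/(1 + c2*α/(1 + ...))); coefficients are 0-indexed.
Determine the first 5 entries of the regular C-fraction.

The regular C-fraction coefficients are [-161/90, 535/1127, -93939/964712, -420371/444264, 411751087/280313976].

Taylor coefficients (expand at 0): a_0 = -161/90, a_1 = 107/126, a_2 = -323/1008, a_3 = 803/4032, a_4 = -9391/64512.
c0 = a_0 = -161/90. Peel one level at a time: if S = 1 + c*α/S' with S'(0) = 1, then c is the α-coefficient of S and S' = c*α/(S - 1).
S_1 = c0/f = 1 + (535/1127)*α + (469695/10161032)*α^2 + ...; c1 = 535/1127.
S_2 = c1*α/(S_1 - 1) = 1 + (-93939/964712)*α + (-67513/732736)*α^2 + ...; c2 = -93939/964712.
S_3 = c2*α/(S_2 - 1) = 1 + (-420371/444264)*α + (4336854907/3120277824)*α^2 + ...; c3 = -420371/444264.
S_4 = c3*α/(S_3 - 1) = 1 + (411751087/280313976)*α + ...; c4 = 411751087/280313976.


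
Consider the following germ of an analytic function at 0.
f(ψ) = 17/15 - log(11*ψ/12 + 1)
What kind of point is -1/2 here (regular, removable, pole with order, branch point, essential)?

There is no denominator, hence no pole anywhere.
Branch term log(1 - ψ/(-12/11)): argument at -1/2 is 13/24, nonzero, so -1/2 is not its branch point (a point on a principal cut is still regular for the continued germ).
So the germ continues analytically to -1/2.

The point is a regular point.


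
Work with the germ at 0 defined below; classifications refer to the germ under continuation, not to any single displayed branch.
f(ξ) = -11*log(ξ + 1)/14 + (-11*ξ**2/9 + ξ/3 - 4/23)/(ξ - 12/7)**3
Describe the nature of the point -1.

The point is a logarithmic branch point.

The term (-11/14)*log(1 - ξ/(-1)) has argument 1 - -1/(-1) = 0 at -1: a logarithmic (infinitely-sheeted) branch point; the remaining terms are analytic or single-valued there.


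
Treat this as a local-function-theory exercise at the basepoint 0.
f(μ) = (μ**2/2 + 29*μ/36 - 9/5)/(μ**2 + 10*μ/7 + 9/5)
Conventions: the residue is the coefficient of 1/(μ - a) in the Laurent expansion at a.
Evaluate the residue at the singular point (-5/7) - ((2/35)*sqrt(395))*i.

The factor μ**2 + 10*μ/7 + 9/5 splits as (μ - a)(μ - a') with a = (-5/7) - ((2/35)*sqrt(395))*i, a' = (-5/7) + ((2/35)*sqrt(395))*i. At the order-1 pole a set g(μ) = (μ - a)*f(μ) = [μ**2/2 + 29*μ/36 - 9/5] / (μ - a').
Simple pole: residue = g(a) at a = (-5/7) - ((2/35)*sqrt(395))*i, which is (23/504) - ((24389/398160)*sqrt(395))*i.

The residue is (23/504) - ((24389/398160)*sqrt(395))*i.


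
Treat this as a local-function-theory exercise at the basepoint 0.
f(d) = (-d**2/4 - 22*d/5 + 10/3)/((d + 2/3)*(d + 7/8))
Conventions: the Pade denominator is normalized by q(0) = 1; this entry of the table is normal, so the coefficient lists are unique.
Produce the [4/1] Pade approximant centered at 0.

The Pade approximant has numerator coefficients [40/7, -24744593784/1869876085, 23047799127/1869876085, -19812628872/1869876085, 12851434944/1869876085]; denominator coefficients [1, 1231899155/747950434].

Taylor coefficients needed (expand at 0): a_0 = 40/7, a_1 = -5548/245, a_2 = 85103/1715, a_3 = -2216747/24010, a_4 = 53425031/336140, a_5 = -246379831/941192.
Write the denominator as Q(d) = 1 + q1*d. Requiring Q*f - P = O(d^6) with deg P <= 4 kills the coefficients of d^5..d^5 in Q*f:
  d^5: a_5 + q1*a_4 = 0, i.e. -246379831/941192 + (53425031/336140)*q1 = 0.
Solving this linear system: q1 = 1231899155/747950434.
The numerator is Q*f truncated at degree 4: P0 = a_0 = 40/7; P1 = a_1 + q1*a_0 = -24744593784/1869876085; P2 = a_2 + q1*a_1 = 23047799127/1869876085; P3 = a_3 + q1*a_2 = -19812628872/1869876085; P4 = a_4 + q1*a_3 = 12851434944/1869876085.


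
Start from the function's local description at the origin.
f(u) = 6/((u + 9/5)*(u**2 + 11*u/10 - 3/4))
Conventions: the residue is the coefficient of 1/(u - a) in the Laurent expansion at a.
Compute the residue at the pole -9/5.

At the order-1 pole -9/5 set g(u) = (u - (-9/5))*f(u) = 6/(u**2 + 11*u/10 - 3/4).
Simple pole: residue = g(a) at a = -9/5, which is 200/17.

The residue is 200/17.


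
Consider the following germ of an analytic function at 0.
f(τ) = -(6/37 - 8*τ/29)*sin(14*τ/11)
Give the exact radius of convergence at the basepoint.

The radius of convergence is infinite.

The factor -sin(14*τ/11) is entire and contributes no finite singular point.
The polynomial part has no poles.
No finite singular points: the Taylor series at 0 converges everywhere.


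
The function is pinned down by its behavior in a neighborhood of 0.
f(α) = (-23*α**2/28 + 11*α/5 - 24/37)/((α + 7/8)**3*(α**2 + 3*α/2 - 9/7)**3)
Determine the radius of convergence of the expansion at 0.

Denominator factor (α + 7/8)^3: pole of order 3 at -7/8, modulus 7/8.
Denominator factor (α**2 + 3*α/2 - 9/7)^3: discriminant 207/28, real irrational roots -3/4 + (3/28)*sqrt(161) and -3/4 - (3/28)*sqrt(161); poles of order 3, moduli -3/4 + (3/28)*sqrt(161) and 3/4 + (3/28)*sqrt(161).
The radius of convergence is the smallest modulus among the singular points: -3/4 + (3/28)*sqrt(161).

The radius of convergence is -3/4 + (3/28)*sqrt(161).


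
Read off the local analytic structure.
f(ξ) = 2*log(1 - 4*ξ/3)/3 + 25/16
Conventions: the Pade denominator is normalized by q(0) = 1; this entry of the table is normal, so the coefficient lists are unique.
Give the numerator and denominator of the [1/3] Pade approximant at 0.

Taylor coefficients needed (expand at 0): a_0 = 25/16, a_1 = -8/9, a_2 = -16/27, a_3 = -128/243, a_4 = -128/243.
Write the denominator as Q(ξ) = 1 + q1*ξ + q2*ξ^2 + q3*ξ^3. Requiring Q*f - P = O(ξ^5) with deg P <= 1 kills the coefficients of ξ^2..ξ^4 in Q*f:
  ξ^2: a_2 + q1*a_1 + q2*a_0 = 0, i.e. -16/27 + (-8/9)*q1 + (25/16)*q2 = 0.
  ξ^3: a_3 + q1*a_2 + q2*a_1 + q3*a_0 = 0, i.e. -128/243 + (-16/27)*q1 + (-8/9)*q2 + (25/16)*q3 = 0.
  ξ^4: a_4 + q1*a_3 + q2*a_2 + q3*a_1 = 0, i.e. -128/243 + (-128/243)*q1 + (-16/27)*q2 + (-8/9)*q3 = 0.
Solving this linear system: q1 = -13273/15897, q2 = -13696/143073, q3 = -4864/143073.
The numerator is Q*f truncated at degree 1: P0 = a_0 = 25/16; P1 = a_1 + q1*a_0 = -1673747/763056.

The Pade approximant has numerator coefficients [25/16, -1673747/763056]; denominator coefficients [1, -13273/15897, -13696/143073, -4864/143073].


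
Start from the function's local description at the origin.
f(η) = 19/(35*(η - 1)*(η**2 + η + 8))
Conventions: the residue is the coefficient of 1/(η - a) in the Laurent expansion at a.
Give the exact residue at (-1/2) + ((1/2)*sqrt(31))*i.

The factor η**2 + η + 8 splits as (η - a)(η - a') with a = (-1/2) + ((1/2)*sqrt(31))*i, a' = (-1/2) - ((1/2)*sqrt(31))*i. At the order-1 pole a set g(η) = (η - a)*f(η) = [19/(35*(η - 1))] / (η - a').
Simple pole: residue = g(a) at a = (-1/2) + ((1/2)*sqrt(31))*i, which is (-19/700) + ((57/21700)*sqrt(31))*i.

The residue is (-19/700) + ((57/21700)*sqrt(31))*i.


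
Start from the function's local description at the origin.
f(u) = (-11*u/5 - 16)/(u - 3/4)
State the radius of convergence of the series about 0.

The radius of convergence is 3/4.

Denominator factor (u - 3/4): pole of order 1 at 3/4, modulus 3/4.
The radius of convergence is the smallest modulus among the singular points: 3/4.
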